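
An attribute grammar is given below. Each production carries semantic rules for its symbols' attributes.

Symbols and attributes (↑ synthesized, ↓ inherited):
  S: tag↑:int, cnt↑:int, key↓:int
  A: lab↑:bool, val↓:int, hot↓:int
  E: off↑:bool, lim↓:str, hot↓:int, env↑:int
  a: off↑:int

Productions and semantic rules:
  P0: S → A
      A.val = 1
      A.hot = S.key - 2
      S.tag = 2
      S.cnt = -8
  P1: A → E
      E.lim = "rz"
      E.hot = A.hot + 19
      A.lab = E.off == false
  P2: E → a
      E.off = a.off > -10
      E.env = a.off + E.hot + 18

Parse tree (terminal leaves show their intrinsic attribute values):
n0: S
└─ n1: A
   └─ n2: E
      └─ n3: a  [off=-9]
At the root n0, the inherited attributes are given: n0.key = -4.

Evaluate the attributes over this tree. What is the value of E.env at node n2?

1. n0.key = -4  [given at root]
2. n1.val = 1  [1]
3. n1.hot = -6  [S.key - 2]
4. n2.lim = "rz"  ["rz"]
5. n2.hot = 13  [A.hot + 19]
6. n3.off = -9  [terminal]
7. n2.off = true  [a.off > -10]
8. n2.env = 22  [a.off + E.hot + 18]
9. n1.lab = false  [E.off == false]
10. n0.tag = 2  [2]
11. n0.cnt = -8  [-8]

22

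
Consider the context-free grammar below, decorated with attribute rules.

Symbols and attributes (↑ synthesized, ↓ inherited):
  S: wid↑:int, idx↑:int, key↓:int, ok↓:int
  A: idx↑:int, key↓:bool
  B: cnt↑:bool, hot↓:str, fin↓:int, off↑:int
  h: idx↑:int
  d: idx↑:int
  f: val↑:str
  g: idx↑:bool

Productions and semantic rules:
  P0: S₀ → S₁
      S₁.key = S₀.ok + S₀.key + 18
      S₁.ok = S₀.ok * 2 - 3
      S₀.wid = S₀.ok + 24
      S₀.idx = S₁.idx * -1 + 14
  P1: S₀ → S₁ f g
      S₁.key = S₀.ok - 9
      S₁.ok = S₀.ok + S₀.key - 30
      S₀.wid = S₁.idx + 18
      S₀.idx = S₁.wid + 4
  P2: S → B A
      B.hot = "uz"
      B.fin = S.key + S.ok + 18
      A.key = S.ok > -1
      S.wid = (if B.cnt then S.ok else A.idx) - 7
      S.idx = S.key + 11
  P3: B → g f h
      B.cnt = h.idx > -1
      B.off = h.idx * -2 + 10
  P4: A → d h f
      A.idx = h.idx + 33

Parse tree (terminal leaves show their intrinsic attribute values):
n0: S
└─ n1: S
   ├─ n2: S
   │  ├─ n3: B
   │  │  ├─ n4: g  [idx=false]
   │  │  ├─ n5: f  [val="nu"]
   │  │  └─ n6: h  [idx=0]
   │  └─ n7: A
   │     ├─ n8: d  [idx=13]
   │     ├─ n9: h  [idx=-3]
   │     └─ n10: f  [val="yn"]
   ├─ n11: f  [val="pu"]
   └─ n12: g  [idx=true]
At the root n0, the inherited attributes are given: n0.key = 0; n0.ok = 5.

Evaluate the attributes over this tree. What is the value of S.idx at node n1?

-3

1. n0.key = 0  [given at root]
2. n0.ok = 5  [given at root]
3. n1.key = 23  [S₀.ok + S₀.key + 18]
4. n1.ok = 7  [S₀.ok * 2 - 3]
5. n2.key = -2  [S₀.ok - 9]
6. n2.ok = 0  [S₀.ok + S₀.key - 30]
7. n3.hot = "uz"  ["uz"]
8. n3.fin = 16  [S.key + S.ok + 18]
9. n4.idx = false  [terminal]
10. n5.val = "nu"  [terminal]
11. n6.idx = 0  [terminal]
12. n3.cnt = true  [h.idx > -1]
13. n3.off = 10  [h.idx * -2 + 10]
14. n7.key = true  [S.ok > -1]
15. n8.idx = 13  [terminal]
16. n9.idx = -3  [terminal]
17. n10.val = "yn"  [terminal]
18. n7.idx = 30  [h.idx + 33]
19. n2.wid = -7  [(if B.cnt then S.ok else A.idx) - 7]
20. n2.idx = 9  [S.key + 11]
21. n11.val = "pu"  [terminal]
22. n12.idx = true  [terminal]
23. n1.wid = 27  [S₁.idx + 18]
24. n1.idx = -3  [S₁.wid + 4]
25. n0.wid = 29  [S₀.ok + 24]
26. n0.idx = 17  [S₁.idx * -1 + 14]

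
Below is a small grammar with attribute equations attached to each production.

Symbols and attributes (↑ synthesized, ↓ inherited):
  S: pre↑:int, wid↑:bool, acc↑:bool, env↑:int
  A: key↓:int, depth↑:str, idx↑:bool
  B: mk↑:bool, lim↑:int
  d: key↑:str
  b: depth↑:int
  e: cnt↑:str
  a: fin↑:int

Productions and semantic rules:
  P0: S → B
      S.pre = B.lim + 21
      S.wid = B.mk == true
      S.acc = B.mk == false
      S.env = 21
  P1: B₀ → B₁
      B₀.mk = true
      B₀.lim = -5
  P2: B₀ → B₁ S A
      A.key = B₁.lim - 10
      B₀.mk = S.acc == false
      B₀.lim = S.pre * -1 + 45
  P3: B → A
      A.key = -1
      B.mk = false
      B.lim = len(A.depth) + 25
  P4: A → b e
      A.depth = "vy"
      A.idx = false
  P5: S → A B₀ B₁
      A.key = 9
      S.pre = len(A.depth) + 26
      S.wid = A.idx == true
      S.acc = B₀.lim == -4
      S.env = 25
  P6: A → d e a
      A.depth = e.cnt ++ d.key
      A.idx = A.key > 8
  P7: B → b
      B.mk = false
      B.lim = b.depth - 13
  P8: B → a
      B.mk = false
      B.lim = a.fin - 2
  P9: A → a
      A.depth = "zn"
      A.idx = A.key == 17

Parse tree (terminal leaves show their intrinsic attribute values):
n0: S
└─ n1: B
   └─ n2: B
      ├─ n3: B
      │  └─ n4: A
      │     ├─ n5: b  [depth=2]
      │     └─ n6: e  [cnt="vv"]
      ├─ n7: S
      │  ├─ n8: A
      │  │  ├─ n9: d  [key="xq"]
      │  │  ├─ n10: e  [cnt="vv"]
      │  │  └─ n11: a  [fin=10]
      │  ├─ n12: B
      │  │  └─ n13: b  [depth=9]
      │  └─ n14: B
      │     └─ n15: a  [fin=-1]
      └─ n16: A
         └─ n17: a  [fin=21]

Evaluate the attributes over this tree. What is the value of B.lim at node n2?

15

1. n4.key = -1  [-1]
2. n5.depth = 2  [terminal]
3. n6.cnt = "vv"  [terminal]
4. n4.depth = "vy"  ["vy"]
5. n4.idx = false  [false]
6. n3.mk = false  [false]
7. n3.lim = 27  [len(A.depth) + 25]
8. n8.key = 9  [9]
9. n9.key = "xq"  [terminal]
10. n10.cnt = "vv"  [terminal]
11. n11.fin = 10  [terminal]
12. n8.depth = "vvxq"  [e.cnt ++ d.key]
13. n8.idx = true  [A.key > 8]
14. n13.depth = 9  [terminal]
15. n12.mk = false  [false]
16. n12.lim = -4  [b.depth - 13]
17. n15.fin = -1  [terminal]
18. n14.mk = false  [false]
19. n14.lim = -3  [a.fin - 2]
20. n7.pre = 30  [len(A.depth) + 26]
21. n7.wid = true  [A.idx == true]
22. n7.acc = true  [B₀.lim == -4]
23. n7.env = 25  [25]
24. n16.key = 17  [B₁.lim - 10]
25. n17.fin = 21  [terminal]
26. n16.depth = "zn"  ["zn"]
27. n16.idx = true  [A.key == 17]
28. n2.mk = false  [S.acc == false]
29. n2.lim = 15  [S.pre * -1 + 45]
30. n1.mk = true  [true]
31. n1.lim = -5  [-5]
32. n0.pre = 16  [B.lim + 21]
33. n0.wid = true  [B.mk == true]
34. n0.acc = false  [B.mk == false]
35. n0.env = 21  [21]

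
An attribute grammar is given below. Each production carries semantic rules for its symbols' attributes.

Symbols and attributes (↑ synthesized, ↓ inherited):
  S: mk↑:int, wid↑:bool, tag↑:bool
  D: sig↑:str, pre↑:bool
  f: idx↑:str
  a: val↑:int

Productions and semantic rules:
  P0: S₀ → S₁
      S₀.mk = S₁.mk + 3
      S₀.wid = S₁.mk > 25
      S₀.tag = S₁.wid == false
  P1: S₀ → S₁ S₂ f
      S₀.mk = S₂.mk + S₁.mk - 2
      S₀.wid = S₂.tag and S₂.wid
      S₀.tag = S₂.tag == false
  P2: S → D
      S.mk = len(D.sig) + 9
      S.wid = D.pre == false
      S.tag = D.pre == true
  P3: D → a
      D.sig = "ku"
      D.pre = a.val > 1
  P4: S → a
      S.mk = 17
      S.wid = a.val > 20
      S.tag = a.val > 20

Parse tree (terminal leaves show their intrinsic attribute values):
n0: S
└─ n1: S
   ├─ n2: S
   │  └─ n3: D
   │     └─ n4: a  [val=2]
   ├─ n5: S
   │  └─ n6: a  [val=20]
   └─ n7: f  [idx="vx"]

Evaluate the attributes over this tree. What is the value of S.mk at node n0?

29

1. n4.val = 2  [terminal]
2. n3.sig = "ku"  ["ku"]
3. n3.pre = true  [a.val > 1]
4. n2.mk = 11  [len(D.sig) + 9]
5. n2.wid = false  [D.pre == false]
6. n2.tag = true  [D.pre == true]
7. n6.val = 20  [terminal]
8. n5.mk = 17  [17]
9. n5.wid = false  [a.val > 20]
10. n5.tag = false  [a.val > 20]
11. n7.idx = "vx"  [terminal]
12. n1.mk = 26  [S₂.mk + S₁.mk - 2]
13. n1.wid = false  [S₂.tag and S₂.wid]
14. n1.tag = true  [S₂.tag == false]
15. n0.mk = 29  [S₁.mk + 3]
16. n0.wid = true  [S₁.mk > 25]
17. n0.tag = true  [S₁.wid == false]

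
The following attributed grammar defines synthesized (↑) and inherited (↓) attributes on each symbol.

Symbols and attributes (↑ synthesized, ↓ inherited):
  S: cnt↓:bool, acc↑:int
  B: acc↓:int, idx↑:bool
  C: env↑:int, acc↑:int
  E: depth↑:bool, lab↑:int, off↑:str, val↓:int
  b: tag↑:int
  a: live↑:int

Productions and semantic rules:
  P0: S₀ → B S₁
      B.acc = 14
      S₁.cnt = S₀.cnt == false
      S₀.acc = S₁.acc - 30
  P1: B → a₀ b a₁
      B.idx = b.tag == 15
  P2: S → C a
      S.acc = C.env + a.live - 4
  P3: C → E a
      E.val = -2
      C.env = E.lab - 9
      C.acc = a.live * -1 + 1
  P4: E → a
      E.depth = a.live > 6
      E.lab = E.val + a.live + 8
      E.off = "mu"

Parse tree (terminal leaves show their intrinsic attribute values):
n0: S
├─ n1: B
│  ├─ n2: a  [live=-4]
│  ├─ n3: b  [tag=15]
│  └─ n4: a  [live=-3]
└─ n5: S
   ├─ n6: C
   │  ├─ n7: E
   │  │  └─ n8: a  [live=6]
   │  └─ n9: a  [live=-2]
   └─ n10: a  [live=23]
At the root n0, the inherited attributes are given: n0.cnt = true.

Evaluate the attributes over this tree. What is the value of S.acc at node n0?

1. n0.cnt = true  [given at root]
2. n1.acc = 14  [14]
3. n2.live = -4  [terminal]
4. n3.tag = 15  [terminal]
5. n4.live = -3  [terminal]
6. n1.idx = true  [b.tag == 15]
7. n5.cnt = false  [S₀.cnt == false]
8. n7.val = -2  [-2]
9. n8.live = 6  [terminal]
10. n7.depth = false  [a.live > 6]
11. n7.lab = 12  [E.val + a.live + 8]
12. n7.off = "mu"  ["mu"]
13. n9.live = -2  [terminal]
14. n6.env = 3  [E.lab - 9]
15. n6.acc = 3  [a.live * -1 + 1]
16. n10.live = 23  [terminal]
17. n5.acc = 22  [C.env + a.live - 4]
18. n0.acc = -8  [S₁.acc - 30]

-8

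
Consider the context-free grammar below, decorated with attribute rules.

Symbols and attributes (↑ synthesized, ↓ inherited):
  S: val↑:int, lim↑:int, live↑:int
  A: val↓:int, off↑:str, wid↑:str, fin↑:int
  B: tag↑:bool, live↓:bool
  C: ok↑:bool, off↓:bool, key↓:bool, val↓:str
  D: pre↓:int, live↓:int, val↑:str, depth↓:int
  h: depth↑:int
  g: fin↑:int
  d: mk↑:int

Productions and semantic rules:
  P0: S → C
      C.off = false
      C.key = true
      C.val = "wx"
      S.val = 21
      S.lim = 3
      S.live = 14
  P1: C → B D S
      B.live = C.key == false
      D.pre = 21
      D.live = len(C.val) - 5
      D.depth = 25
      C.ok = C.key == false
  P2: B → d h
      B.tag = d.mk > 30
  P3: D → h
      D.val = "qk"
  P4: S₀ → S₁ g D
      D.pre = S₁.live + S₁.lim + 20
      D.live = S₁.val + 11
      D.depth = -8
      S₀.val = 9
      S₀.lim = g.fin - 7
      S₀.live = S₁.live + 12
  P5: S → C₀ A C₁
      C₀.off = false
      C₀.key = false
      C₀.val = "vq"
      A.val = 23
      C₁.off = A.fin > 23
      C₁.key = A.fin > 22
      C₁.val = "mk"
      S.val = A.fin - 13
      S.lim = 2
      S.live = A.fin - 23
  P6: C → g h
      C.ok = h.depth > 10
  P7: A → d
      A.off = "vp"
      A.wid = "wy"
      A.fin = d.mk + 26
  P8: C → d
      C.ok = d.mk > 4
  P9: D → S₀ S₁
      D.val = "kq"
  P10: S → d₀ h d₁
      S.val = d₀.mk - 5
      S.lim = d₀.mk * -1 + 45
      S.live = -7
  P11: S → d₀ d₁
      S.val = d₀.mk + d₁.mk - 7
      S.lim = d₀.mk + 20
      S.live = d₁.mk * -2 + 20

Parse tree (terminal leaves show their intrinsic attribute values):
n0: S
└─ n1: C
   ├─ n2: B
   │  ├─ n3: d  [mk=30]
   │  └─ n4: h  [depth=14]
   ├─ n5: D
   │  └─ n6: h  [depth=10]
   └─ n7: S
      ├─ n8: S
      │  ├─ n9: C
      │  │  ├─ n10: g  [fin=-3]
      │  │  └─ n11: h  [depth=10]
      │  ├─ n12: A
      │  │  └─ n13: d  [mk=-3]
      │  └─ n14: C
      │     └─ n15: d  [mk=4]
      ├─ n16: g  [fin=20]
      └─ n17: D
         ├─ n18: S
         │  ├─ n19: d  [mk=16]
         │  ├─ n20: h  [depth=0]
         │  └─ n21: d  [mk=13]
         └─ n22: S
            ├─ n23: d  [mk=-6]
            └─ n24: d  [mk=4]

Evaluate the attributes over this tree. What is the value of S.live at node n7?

1. n1.off = false  [false]
2. n1.key = true  [true]
3. n1.val = "wx"  ["wx"]
4. n2.live = false  [C.key == false]
5. n3.mk = 30  [terminal]
6. n4.depth = 14  [terminal]
7. n2.tag = false  [d.mk > 30]
8. n5.pre = 21  [21]
9. n5.live = -3  [len(C.val) - 5]
10. n5.depth = 25  [25]
11. n6.depth = 10  [terminal]
12. n5.val = "qk"  ["qk"]
13. n9.off = false  [false]
14. n9.key = false  [false]
15. n9.val = "vq"  ["vq"]
16. n10.fin = -3  [terminal]
17. n11.depth = 10  [terminal]
18. n9.ok = false  [h.depth > 10]
19. n12.val = 23  [23]
20. n13.mk = -3  [terminal]
21. n12.off = "vp"  ["vp"]
22. n12.wid = "wy"  ["wy"]
23. n12.fin = 23  [d.mk + 26]
24. n14.off = false  [A.fin > 23]
25. n14.key = true  [A.fin > 22]
26. n14.val = "mk"  ["mk"]
27. n15.mk = 4  [terminal]
28. n14.ok = false  [d.mk > 4]
29. n8.val = 10  [A.fin - 13]
30. n8.lim = 2  [2]
31. n8.live = 0  [A.fin - 23]
32. n16.fin = 20  [terminal]
33. n17.pre = 22  [S₁.live + S₁.lim + 20]
34. n17.live = 21  [S₁.val + 11]
35. n17.depth = -8  [-8]
36. n19.mk = 16  [terminal]
37. n20.depth = 0  [terminal]
38. n21.mk = 13  [terminal]
39. n18.val = 11  [d₀.mk - 5]
40. n18.lim = 29  [d₀.mk * -1 + 45]
41. n18.live = -7  [-7]
42. n23.mk = -6  [terminal]
43. n24.mk = 4  [terminal]
44. n22.val = -9  [d₀.mk + d₁.mk - 7]
45. n22.lim = 14  [d₀.mk + 20]
46. n22.live = 12  [d₁.mk * -2 + 20]
47. n17.val = "kq"  ["kq"]
48. n7.val = 9  [9]
49. n7.lim = 13  [g.fin - 7]
50. n7.live = 12  [S₁.live + 12]
51. n1.ok = false  [C.key == false]
52. n0.val = 21  [21]
53. n0.lim = 3  [3]
54. n0.live = 14  [14]

12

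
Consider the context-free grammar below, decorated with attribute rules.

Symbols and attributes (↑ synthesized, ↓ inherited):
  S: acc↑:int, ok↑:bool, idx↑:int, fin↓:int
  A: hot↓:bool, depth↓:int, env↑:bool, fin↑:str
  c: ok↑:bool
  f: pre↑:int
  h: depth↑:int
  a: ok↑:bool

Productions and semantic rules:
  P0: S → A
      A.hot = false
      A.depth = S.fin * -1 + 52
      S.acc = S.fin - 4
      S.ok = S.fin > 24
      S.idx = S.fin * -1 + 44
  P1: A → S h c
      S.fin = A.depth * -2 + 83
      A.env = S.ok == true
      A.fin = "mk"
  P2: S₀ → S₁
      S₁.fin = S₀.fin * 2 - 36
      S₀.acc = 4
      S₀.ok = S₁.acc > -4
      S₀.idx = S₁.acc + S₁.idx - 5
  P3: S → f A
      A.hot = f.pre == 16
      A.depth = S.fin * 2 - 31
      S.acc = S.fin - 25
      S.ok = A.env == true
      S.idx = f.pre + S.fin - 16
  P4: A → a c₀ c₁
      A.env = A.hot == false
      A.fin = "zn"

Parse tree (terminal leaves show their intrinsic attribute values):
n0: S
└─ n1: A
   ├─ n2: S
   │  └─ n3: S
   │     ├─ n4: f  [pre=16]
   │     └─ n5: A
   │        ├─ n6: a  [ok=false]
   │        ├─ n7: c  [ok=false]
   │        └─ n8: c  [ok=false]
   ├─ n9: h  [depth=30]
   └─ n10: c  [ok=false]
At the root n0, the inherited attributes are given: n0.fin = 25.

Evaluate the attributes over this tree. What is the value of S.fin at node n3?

22

1. n0.fin = 25  [given at root]
2. n1.hot = false  [false]
3. n1.depth = 27  [S.fin * -1 + 52]
4. n2.fin = 29  [A.depth * -2 + 83]
5. n3.fin = 22  [S₀.fin * 2 - 36]
6. n4.pre = 16  [terminal]
7. n5.hot = true  [f.pre == 16]
8. n5.depth = 13  [S.fin * 2 - 31]
9. n6.ok = false  [terminal]
10. n7.ok = false  [terminal]
11. n8.ok = false  [terminal]
12. n5.env = false  [A.hot == false]
13. n5.fin = "zn"  ["zn"]
14. n3.acc = -3  [S.fin - 25]
15. n3.ok = false  [A.env == true]
16. n3.idx = 22  [f.pre + S.fin - 16]
17. n2.acc = 4  [4]
18. n2.ok = true  [S₁.acc > -4]
19. n2.idx = 14  [S₁.acc + S₁.idx - 5]
20. n9.depth = 30  [terminal]
21. n10.ok = false  [terminal]
22. n1.env = true  [S.ok == true]
23. n1.fin = "mk"  ["mk"]
24. n0.acc = 21  [S.fin - 4]
25. n0.ok = true  [S.fin > 24]
26. n0.idx = 19  [S.fin * -1 + 44]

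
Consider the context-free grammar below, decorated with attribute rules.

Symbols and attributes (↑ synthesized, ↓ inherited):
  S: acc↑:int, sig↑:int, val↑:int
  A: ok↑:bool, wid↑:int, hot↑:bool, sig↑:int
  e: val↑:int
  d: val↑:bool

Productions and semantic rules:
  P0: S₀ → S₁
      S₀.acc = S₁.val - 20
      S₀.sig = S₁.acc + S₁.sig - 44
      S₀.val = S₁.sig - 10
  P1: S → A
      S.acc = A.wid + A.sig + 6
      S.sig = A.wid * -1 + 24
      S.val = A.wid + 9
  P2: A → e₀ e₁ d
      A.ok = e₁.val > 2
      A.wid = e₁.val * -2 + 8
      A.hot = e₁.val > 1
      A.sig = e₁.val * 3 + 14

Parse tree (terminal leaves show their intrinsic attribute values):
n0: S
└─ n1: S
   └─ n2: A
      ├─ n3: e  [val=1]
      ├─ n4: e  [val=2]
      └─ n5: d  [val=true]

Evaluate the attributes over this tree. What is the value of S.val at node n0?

10

1. n3.val = 1  [terminal]
2. n4.val = 2  [terminal]
3. n5.val = true  [terminal]
4. n2.ok = false  [e₁.val > 2]
5. n2.wid = 4  [e₁.val * -2 + 8]
6. n2.hot = true  [e₁.val > 1]
7. n2.sig = 20  [e₁.val * 3 + 14]
8. n1.acc = 30  [A.wid + A.sig + 6]
9. n1.sig = 20  [A.wid * -1 + 24]
10. n1.val = 13  [A.wid + 9]
11. n0.acc = -7  [S₁.val - 20]
12. n0.sig = 6  [S₁.acc + S₁.sig - 44]
13. n0.val = 10  [S₁.sig - 10]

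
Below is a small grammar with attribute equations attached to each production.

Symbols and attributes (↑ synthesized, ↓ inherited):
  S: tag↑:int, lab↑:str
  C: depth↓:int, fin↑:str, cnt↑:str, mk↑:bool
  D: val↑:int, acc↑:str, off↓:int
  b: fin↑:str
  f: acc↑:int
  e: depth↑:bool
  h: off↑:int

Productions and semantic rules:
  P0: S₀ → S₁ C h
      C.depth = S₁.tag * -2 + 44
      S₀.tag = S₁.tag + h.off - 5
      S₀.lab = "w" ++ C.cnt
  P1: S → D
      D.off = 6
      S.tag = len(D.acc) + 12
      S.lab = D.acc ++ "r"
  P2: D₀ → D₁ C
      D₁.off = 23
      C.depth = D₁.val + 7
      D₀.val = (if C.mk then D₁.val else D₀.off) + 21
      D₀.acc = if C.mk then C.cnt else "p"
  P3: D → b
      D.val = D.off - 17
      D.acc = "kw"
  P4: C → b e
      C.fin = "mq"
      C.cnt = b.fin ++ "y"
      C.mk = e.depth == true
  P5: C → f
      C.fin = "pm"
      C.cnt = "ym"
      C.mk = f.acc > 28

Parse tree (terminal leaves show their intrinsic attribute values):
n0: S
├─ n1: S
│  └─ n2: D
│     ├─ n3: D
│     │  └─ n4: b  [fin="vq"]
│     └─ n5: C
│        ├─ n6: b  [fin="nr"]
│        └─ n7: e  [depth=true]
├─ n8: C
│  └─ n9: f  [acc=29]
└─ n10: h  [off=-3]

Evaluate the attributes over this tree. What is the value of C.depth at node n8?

14

1. n2.off = 6  [6]
2. n3.off = 23  [23]
3. n4.fin = "vq"  [terminal]
4. n3.val = 6  [D.off - 17]
5. n3.acc = "kw"  ["kw"]
6. n5.depth = 13  [D₁.val + 7]
7. n6.fin = "nr"  [terminal]
8. n7.depth = true  [terminal]
9. n5.fin = "mq"  ["mq"]
10. n5.cnt = "nry"  [b.fin ++ "y"]
11. n5.mk = true  [e.depth == true]
12. n2.val = 27  [(if C.mk then D₁.val else D₀.off) + 21]
13. n2.acc = "nry"  [if C.mk then C.cnt else "p"]
14. n1.tag = 15  [len(D.acc) + 12]
15. n1.lab = "nryr"  [D.acc ++ "r"]
16. n8.depth = 14  [S₁.tag * -2 + 44]
17. n9.acc = 29  [terminal]
18. n8.fin = "pm"  ["pm"]
19. n8.cnt = "ym"  ["ym"]
20. n8.mk = true  [f.acc > 28]
21. n10.off = -3  [terminal]
22. n0.tag = 7  [S₁.tag + h.off - 5]
23. n0.lab = "wym"  ["w" ++ C.cnt]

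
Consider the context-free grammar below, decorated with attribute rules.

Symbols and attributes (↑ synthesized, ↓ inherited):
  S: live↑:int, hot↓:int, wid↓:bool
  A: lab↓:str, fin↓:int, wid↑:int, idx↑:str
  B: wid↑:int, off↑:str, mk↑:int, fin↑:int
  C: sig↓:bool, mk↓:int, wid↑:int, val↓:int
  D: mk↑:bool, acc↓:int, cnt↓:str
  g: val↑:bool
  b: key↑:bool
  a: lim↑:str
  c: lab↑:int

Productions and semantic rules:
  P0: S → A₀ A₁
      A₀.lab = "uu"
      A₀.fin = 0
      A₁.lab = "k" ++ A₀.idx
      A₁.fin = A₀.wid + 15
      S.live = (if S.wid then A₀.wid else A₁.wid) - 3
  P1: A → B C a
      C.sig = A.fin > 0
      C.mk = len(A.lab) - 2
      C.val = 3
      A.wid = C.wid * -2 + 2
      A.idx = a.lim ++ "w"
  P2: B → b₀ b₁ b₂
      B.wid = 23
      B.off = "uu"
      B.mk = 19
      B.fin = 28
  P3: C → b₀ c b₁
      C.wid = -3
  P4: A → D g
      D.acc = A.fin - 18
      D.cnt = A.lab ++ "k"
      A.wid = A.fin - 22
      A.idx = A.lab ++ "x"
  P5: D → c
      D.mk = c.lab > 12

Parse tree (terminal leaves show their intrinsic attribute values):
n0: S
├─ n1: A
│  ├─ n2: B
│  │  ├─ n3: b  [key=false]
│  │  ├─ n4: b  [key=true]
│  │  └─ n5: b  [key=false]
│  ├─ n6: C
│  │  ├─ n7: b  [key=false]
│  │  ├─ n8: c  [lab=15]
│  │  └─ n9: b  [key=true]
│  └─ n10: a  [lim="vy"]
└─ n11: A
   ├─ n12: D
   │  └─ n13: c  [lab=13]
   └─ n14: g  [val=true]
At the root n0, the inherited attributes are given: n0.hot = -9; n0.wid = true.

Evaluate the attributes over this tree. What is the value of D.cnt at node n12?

"kvywk"

1. n0.hot = -9  [given at root]
2. n0.wid = true  [given at root]
3. n1.lab = "uu"  ["uu"]
4. n1.fin = 0  [0]
5. n3.key = false  [terminal]
6. n4.key = true  [terminal]
7. n5.key = false  [terminal]
8. n2.wid = 23  [23]
9. n2.off = "uu"  ["uu"]
10. n2.mk = 19  [19]
11. n2.fin = 28  [28]
12. n6.sig = false  [A.fin > 0]
13. n6.mk = 0  [len(A.lab) - 2]
14. n6.val = 3  [3]
15. n7.key = false  [terminal]
16. n8.lab = 15  [terminal]
17. n9.key = true  [terminal]
18. n6.wid = -3  [-3]
19. n10.lim = "vy"  [terminal]
20. n1.wid = 8  [C.wid * -2 + 2]
21. n1.idx = "vyw"  [a.lim ++ "w"]
22. n11.lab = "kvyw"  ["k" ++ A₀.idx]
23. n11.fin = 23  [A₀.wid + 15]
24. n12.acc = 5  [A.fin - 18]
25. n12.cnt = "kvywk"  [A.lab ++ "k"]
26. n13.lab = 13  [terminal]
27. n12.mk = true  [c.lab > 12]
28. n14.val = true  [terminal]
29. n11.wid = 1  [A.fin - 22]
30. n11.idx = "kvywx"  [A.lab ++ "x"]
31. n0.live = 5  [(if S.wid then A₀.wid else A₁.wid) - 3]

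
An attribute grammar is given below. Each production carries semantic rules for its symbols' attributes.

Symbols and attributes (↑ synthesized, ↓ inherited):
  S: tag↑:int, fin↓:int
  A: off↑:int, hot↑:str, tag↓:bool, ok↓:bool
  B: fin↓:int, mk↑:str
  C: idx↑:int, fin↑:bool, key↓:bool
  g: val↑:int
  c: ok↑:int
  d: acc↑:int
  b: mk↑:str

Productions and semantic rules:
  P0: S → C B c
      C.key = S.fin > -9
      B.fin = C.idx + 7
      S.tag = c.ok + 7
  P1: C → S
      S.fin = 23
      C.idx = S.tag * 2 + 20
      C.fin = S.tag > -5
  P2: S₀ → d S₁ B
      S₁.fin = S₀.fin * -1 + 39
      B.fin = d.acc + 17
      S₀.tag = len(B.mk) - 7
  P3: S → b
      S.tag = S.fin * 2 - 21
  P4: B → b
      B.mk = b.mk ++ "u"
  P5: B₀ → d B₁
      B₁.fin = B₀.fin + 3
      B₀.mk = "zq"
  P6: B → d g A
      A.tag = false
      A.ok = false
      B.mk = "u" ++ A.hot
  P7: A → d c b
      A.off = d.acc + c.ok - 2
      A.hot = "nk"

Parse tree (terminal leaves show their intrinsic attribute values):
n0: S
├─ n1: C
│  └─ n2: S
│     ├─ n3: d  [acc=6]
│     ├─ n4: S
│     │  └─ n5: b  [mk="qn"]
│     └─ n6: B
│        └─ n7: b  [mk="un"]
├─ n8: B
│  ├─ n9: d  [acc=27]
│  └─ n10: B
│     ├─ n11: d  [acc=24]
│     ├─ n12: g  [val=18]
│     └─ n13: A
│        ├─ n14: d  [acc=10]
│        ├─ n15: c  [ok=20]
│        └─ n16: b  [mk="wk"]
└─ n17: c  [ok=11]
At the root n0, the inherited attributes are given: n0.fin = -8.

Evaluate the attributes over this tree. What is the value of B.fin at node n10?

1. n0.fin = -8  [given at root]
2. n1.key = true  [S.fin > -9]
3. n2.fin = 23  [23]
4. n3.acc = 6  [terminal]
5. n4.fin = 16  [S₀.fin * -1 + 39]
6. n5.mk = "qn"  [terminal]
7. n4.tag = 11  [S.fin * 2 - 21]
8. n6.fin = 23  [d.acc + 17]
9. n7.mk = "un"  [terminal]
10. n6.mk = "unu"  [b.mk ++ "u"]
11. n2.tag = -4  [len(B.mk) - 7]
12. n1.idx = 12  [S.tag * 2 + 20]
13. n1.fin = true  [S.tag > -5]
14. n8.fin = 19  [C.idx + 7]
15. n9.acc = 27  [terminal]
16. n10.fin = 22  [B₀.fin + 3]
17. n11.acc = 24  [terminal]
18. n12.val = 18  [terminal]
19. n13.tag = false  [false]
20. n13.ok = false  [false]
21. n14.acc = 10  [terminal]
22. n15.ok = 20  [terminal]
23. n16.mk = "wk"  [terminal]
24. n13.off = 28  [d.acc + c.ok - 2]
25. n13.hot = "nk"  ["nk"]
26. n10.mk = "unk"  ["u" ++ A.hot]
27. n8.mk = "zq"  ["zq"]
28. n17.ok = 11  [terminal]
29. n0.tag = 18  [c.ok + 7]

22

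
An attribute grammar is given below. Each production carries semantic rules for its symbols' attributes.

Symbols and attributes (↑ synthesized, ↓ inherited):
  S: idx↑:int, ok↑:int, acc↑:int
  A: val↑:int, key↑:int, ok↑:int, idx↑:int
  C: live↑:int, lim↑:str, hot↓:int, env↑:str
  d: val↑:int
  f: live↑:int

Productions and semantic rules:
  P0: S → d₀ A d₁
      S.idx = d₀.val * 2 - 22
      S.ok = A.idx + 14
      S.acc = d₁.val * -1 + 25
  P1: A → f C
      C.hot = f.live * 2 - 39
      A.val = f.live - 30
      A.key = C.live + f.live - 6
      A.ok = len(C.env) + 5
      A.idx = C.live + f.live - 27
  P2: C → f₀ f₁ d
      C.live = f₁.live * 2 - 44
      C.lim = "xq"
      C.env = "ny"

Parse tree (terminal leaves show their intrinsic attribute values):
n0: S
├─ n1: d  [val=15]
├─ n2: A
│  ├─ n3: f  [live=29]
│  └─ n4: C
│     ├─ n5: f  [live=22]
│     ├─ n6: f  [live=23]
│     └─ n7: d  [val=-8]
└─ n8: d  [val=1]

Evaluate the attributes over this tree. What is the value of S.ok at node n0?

1. n1.val = 15  [terminal]
2. n3.live = 29  [terminal]
3. n4.hot = 19  [f.live * 2 - 39]
4. n5.live = 22  [terminal]
5. n6.live = 23  [terminal]
6. n7.val = -8  [terminal]
7. n4.live = 2  [f₁.live * 2 - 44]
8. n4.lim = "xq"  ["xq"]
9. n4.env = "ny"  ["ny"]
10. n2.val = -1  [f.live - 30]
11. n2.key = 25  [C.live + f.live - 6]
12. n2.ok = 7  [len(C.env) + 5]
13. n2.idx = 4  [C.live + f.live - 27]
14. n8.val = 1  [terminal]
15. n0.idx = 8  [d₀.val * 2 - 22]
16. n0.ok = 18  [A.idx + 14]
17. n0.acc = 24  [d₁.val * -1 + 25]

18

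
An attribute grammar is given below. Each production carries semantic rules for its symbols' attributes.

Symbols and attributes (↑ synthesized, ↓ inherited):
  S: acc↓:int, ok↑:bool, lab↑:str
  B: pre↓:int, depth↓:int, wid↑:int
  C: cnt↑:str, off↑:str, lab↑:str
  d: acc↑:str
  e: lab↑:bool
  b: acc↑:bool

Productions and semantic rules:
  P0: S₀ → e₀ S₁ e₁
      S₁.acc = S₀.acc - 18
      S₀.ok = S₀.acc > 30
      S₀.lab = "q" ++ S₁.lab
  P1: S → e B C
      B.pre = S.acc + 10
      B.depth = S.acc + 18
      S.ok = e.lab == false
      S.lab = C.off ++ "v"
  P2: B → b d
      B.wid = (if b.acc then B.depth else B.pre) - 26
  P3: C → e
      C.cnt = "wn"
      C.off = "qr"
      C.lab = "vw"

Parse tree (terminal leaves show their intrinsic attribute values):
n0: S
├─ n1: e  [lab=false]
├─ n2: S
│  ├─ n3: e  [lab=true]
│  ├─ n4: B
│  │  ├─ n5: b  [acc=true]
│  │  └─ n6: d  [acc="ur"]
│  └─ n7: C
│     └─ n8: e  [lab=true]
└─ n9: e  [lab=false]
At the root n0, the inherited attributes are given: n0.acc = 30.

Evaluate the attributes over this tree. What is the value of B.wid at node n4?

4

1. n0.acc = 30  [given at root]
2. n1.lab = false  [terminal]
3. n2.acc = 12  [S₀.acc - 18]
4. n3.lab = true  [terminal]
5. n4.pre = 22  [S.acc + 10]
6. n4.depth = 30  [S.acc + 18]
7. n5.acc = true  [terminal]
8. n6.acc = "ur"  [terminal]
9. n4.wid = 4  [(if b.acc then B.depth else B.pre) - 26]
10. n8.lab = true  [terminal]
11. n7.cnt = "wn"  ["wn"]
12. n7.off = "qr"  ["qr"]
13. n7.lab = "vw"  ["vw"]
14. n2.ok = false  [e.lab == false]
15. n2.lab = "qrv"  [C.off ++ "v"]
16. n9.lab = false  [terminal]
17. n0.ok = false  [S₀.acc > 30]
18. n0.lab = "qqrv"  ["q" ++ S₁.lab]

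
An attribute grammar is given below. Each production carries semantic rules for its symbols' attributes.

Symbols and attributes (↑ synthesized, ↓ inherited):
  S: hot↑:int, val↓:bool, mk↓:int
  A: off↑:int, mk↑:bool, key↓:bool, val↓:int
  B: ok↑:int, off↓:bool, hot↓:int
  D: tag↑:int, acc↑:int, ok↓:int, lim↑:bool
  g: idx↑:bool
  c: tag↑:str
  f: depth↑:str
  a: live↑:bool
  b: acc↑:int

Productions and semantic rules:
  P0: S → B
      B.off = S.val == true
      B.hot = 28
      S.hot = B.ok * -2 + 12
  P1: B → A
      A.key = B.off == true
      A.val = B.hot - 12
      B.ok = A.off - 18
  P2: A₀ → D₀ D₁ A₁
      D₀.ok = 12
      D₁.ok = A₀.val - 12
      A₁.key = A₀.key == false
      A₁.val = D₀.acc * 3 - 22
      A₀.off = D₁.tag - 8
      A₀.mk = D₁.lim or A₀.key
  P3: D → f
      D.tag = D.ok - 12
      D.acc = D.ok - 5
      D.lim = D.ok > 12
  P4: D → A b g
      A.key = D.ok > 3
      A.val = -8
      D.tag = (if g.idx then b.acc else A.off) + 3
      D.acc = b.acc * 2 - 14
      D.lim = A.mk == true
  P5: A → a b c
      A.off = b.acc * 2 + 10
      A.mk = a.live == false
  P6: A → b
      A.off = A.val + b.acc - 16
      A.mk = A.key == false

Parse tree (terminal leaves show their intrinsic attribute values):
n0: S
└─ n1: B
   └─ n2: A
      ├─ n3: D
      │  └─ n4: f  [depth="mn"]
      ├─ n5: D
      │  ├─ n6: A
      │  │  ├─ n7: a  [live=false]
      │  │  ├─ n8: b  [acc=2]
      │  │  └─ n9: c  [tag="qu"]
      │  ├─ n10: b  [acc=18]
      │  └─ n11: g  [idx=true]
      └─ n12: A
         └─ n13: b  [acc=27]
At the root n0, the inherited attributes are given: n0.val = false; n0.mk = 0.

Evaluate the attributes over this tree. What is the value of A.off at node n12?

1. n0.val = false  [given at root]
2. n0.mk = 0  [given at root]
3. n1.off = false  [S.val == true]
4. n1.hot = 28  [28]
5. n2.key = false  [B.off == true]
6. n2.val = 16  [B.hot - 12]
7. n3.ok = 12  [12]
8. n4.depth = "mn"  [terminal]
9. n3.tag = 0  [D.ok - 12]
10. n3.acc = 7  [D.ok - 5]
11. n3.lim = false  [D.ok > 12]
12. n5.ok = 4  [A₀.val - 12]
13. n6.key = true  [D.ok > 3]
14. n6.val = -8  [-8]
15. n7.live = false  [terminal]
16. n8.acc = 2  [terminal]
17. n9.tag = "qu"  [terminal]
18. n6.off = 14  [b.acc * 2 + 10]
19. n6.mk = true  [a.live == false]
20. n10.acc = 18  [terminal]
21. n11.idx = true  [terminal]
22. n5.tag = 21  [(if g.idx then b.acc else A.off) + 3]
23. n5.acc = 22  [b.acc * 2 - 14]
24. n5.lim = true  [A.mk == true]
25. n12.key = true  [A₀.key == false]
26. n12.val = -1  [D₀.acc * 3 - 22]
27. n13.acc = 27  [terminal]
28. n12.off = 10  [A.val + b.acc - 16]
29. n12.mk = false  [A.key == false]
30. n2.off = 13  [D₁.tag - 8]
31. n2.mk = true  [D₁.lim or A₀.key]
32. n1.ok = -5  [A.off - 18]
33. n0.hot = 22  [B.ok * -2 + 12]

10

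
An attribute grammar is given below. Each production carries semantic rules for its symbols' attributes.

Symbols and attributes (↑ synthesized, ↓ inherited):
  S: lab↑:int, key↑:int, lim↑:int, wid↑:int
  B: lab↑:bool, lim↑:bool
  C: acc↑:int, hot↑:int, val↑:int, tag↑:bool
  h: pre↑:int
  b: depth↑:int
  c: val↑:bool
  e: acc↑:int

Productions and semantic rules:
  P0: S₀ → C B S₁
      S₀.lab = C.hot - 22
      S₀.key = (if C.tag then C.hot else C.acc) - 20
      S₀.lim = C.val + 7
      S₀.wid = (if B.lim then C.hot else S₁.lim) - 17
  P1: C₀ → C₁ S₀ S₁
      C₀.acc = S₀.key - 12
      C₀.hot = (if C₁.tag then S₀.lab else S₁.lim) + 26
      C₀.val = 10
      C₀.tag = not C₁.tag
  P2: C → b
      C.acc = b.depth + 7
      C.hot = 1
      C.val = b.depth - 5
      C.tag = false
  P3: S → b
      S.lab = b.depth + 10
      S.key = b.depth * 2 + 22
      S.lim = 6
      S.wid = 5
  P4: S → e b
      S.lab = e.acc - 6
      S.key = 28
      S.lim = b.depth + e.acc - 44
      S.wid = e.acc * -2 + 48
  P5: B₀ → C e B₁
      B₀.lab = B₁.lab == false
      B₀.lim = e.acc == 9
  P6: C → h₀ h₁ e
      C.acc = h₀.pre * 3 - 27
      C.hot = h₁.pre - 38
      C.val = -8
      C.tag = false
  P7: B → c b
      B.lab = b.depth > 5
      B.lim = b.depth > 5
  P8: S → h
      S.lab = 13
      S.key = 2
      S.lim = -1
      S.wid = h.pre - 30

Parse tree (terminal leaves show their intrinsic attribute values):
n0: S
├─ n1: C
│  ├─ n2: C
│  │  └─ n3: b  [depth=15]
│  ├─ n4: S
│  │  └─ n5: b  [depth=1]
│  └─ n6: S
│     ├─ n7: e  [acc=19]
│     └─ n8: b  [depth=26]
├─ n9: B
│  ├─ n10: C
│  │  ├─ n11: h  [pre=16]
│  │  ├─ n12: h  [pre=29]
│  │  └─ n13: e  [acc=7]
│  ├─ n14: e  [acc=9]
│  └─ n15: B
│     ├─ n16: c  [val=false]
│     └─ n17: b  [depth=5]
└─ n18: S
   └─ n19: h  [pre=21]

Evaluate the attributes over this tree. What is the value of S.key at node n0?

1. n3.depth = 15  [terminal]
2. n2.acc = 22  [b.depth + 7]
3. n2.hot = 1  [1]
4. n2.val = 10  [b.depth - 5]
5. n2.tag = false  [false]
6. n5.depth = 1  [terminal]
7. n4.lab = 11  [b.depth + 10]
8. n4.key = 24  [b.depth * 2 + 22]
9. n4.lim = 6  [6]
10. n4.wid = 5  [5]
11. n7.acc = 19  [terminal]
12. n8.depth = 26  [terminal]
13. n6.lab = 13  [e.acc - 6]
14. n6.key = 28  [28]
15. n6.lim = 1  [b.depth + e.acc - 44]
16. n6.wid = 10  [e.acc * -2 + 48]
17. n1.acc = 12  [S₀.key - 12]
18. n1.hot = 27  [(if C₁.tag then S₀.lab else S₁.lim) + 26]
19. n1.val = 10  [10]
20. n1.tag = true  [not C₁.tag]
21. n11.pre = 16  [terminal]
22. n12.pre = 29  [terminal]
23. n13.acc = 7  [terminal]
24. n10.acc = 21  [h₀.pre * 3 - 27]
25. n10.hot = -9  [h₁.pre - 38]
26. n10.val = -8  [-8]
27. n10.tag = false  [false]
28. n14.acc = 9  [terminal]
29. n16.val = false  [terminal]
30. n17.depth = 5  [terminal]
31. n15.lab = false  [b.depth > 5]
32. n15.lim = false  [b.depth > 5]
33. n9.lab = true  [B₁.lab == false]
34. n9.lim = true  [e.acc == 9]
35. n19.pre = 21  [terminal]
36. n18.lab = 13  [13]
37. n18.key = 2  [2]
38. n18.lim = -1  [-1]
39. n18.wid = -9  [h.pre - 30]
40. n0.lab = 5  [C.hot - 22]
41. n0.key = 7  [(if C.tag then C.hot else C.acc) - 20]
42. n0.lim = 17  [C.val + 7]
43. n0.wid = 10  [(if B.lim then C.hot else S₁.lim) - 17]

7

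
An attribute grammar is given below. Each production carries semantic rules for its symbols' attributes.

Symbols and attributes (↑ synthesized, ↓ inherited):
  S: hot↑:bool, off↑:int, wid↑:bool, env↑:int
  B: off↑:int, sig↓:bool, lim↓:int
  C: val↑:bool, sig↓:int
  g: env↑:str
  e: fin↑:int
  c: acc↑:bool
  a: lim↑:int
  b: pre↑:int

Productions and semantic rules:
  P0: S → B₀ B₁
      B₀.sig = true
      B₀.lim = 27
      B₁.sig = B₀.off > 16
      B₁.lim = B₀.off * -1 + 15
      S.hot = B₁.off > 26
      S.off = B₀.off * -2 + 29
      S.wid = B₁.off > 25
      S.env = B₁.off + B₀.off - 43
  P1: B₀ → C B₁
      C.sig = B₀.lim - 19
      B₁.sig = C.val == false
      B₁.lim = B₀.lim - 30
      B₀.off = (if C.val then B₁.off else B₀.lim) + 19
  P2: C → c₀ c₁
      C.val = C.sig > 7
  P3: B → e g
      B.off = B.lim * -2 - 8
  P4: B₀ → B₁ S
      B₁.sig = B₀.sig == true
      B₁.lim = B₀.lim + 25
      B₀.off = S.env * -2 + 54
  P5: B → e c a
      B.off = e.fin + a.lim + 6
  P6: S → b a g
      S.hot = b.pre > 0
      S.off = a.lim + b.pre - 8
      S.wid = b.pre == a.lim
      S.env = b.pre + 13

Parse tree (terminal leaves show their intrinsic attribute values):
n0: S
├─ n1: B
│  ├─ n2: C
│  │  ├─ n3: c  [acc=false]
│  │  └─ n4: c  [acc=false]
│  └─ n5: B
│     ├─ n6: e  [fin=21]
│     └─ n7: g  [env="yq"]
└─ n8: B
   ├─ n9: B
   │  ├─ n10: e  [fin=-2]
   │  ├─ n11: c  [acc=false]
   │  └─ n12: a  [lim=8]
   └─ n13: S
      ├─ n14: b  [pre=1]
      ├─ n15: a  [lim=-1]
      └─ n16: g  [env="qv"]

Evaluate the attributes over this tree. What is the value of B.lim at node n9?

23

1. n1.sig = true  [true]
2. n1.lim = 27  [27]
3. n2.sig = 8  [B₀.lim - 19]
4. n3.acc = false  [terminal]
5. n4.acc = false  [terminal]
6. n2.val = true  [C.sig > 7]
7. n5.sig = false  [C.val == false]
8. n5.lim = -3  [B₀.lim - 30]
9. n6.fin = 21  [terminal]
10. n7.env = "yq"  [terminal]
11. n5.off = -2  [B.lim * -2 - 8]
12. n1.off = 17  [(if C.val then B₁.off else B₀.lim) + 19]
13. n8.sig = true  [B₀.off > 16]
14. n8.lim = -2  [B₀.off * -1 + 15]
15. n9.sig = true  [B₀.sig == true]
16. n9.lim = 23  [B₀.lim + 25]
17. n10.fin = -2  [terminal]
18. n11.acc = false  [terminal]
19. n12.lim = 8  [terminal]
20. n9.off = 12  [e.fin + a.lim + 6]
21. n14.pre = 1  [terminal]
22. n15.lim = -1  [terminal]
23. n16.env = "qv"  [terminal]
24. n13.hot = true  [b.pre > 0]
25. n13.off = -8  [a.lim + b.pre - 8]
26. n13.wid = false  [b.pre == a.lim]
27. n13.env = 14  [b.pre + 13]
28. n8.off = 26  [S.env * -2 + 54]
29. n0.hot = false  [B₁.off > 26]
30. n0.off = -5  [B₀.off * -2 + 29]
31. n0.wid = true  [B₁.off > 25]
32. n0.env = 0  [B₁.off + B₀.off - 43]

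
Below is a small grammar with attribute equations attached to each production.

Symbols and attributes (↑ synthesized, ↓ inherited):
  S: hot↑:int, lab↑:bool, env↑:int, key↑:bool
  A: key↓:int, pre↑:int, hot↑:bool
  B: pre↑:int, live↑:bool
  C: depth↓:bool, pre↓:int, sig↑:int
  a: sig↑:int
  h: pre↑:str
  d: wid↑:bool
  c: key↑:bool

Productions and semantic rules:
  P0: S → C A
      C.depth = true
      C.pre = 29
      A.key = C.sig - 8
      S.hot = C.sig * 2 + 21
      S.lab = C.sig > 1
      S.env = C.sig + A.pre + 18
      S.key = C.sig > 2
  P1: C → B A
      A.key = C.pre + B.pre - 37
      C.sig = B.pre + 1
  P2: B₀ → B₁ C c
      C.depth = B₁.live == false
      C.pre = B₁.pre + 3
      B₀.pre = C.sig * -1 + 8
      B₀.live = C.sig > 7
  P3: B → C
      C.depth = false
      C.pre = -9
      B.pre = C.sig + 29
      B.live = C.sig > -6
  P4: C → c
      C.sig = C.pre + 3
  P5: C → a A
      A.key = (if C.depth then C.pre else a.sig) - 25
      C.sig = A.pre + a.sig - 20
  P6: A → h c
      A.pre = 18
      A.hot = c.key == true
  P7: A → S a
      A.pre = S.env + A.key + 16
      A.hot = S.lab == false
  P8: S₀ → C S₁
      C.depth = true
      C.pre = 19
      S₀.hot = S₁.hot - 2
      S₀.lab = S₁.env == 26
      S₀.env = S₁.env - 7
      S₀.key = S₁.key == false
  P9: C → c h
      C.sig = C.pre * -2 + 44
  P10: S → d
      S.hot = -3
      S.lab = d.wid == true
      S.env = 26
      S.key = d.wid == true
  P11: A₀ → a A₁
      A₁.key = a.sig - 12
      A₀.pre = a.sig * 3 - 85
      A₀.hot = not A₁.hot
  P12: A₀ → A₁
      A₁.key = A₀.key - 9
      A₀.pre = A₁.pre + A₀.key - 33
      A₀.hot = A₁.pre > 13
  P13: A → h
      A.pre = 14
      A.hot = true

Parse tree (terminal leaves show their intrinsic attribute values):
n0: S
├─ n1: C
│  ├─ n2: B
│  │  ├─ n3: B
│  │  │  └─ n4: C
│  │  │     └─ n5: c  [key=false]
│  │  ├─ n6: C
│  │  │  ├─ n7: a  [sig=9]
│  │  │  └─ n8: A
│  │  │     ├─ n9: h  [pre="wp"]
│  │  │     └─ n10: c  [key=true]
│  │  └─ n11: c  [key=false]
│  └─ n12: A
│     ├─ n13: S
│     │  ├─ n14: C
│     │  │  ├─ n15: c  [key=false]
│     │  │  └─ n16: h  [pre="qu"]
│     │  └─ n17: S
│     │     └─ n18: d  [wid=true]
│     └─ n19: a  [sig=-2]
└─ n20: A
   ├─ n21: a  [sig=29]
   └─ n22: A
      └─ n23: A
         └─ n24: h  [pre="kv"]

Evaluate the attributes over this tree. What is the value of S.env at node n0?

1. n1.depth = true  [true]
2. n1.pre = 29  [29]
3. n4.depth = false  [false]
4. n4.pre = -9  [-9]
5. n5.key = false  [terminal]
6. n4.sig = -6  [C.pre + 3]
7. n3.pre = 23  [C.sig + 29]
8. n3.live = false  [C.sig > -6]
9. n6.depth = true  [B₁.live == false]
10. n6.pre = 26  [B₁.pre + 3]
11. n7.sig = 9  [terminal]
12. n8.key = 1  [(if C.depth then C.pre else a.sig) - 25]
13. n9.pre = "wp"  [terminal]
14. n10.key = true  [terminal]
15. n8.pre = 18  [18]
16. n8.hot = true  [c.key == true]
17. n6.sig = 7  [A.pre + a.sig - 20]
18. n11.key = false  [terminal]
19. n2.pre = 1  [C.sig * -1 + 8]
20. n2.live = false  [C.sig > 7]
21. n12.key = -7  [C.pre + B.pre - 37]
22. n14.depth = true  [true]
23. n14.pre = 19  [19]
24. n15.key = false  [terminal]
25. n16.pre = "qu"  [terminal]
26. n14.sig = 6  [C.pre * -2 + 44]
27. n18.wid = true  [terminal]
28. n17.hot = -3  [-3]
29. n17.lab = true  [d.wid == true]
30. n17.env = 26  [26]
31. n17.key = true  [d.wid == true]
32. n13.hot = -5  [S₁.hot - 2]
33. n13.lab = true  [S₁.env == 26]
34. n13.env = 19  [S₁.env - 7]
35. n13.key = false  [S₁.key == false]
36. n19.sig = -2  [terminal]
37. n12.pre = 28  [S.env + A.key + 16]
38. n12.hot = false  [S.lab == false]
39. n1.sig = 2  [B.pre + 1]
40. n20.key = -6  [C.sig - 8]
41. n21.sig = 29  [terminal]
42. n22.key = 17  [a.sig - 12]
43. n23.key = 8  [A₀.key - 9]
44. n24.pre = "kv"  [terminal]
45. n23.pre = 14  [14]
46. n23.hot = true  [true]
47. n22.pre = -2  [A₁.pre + A₀.key - 33]
48. n22.hot = true  [A₁.pre > 13]
49. n20.pre = 2  [a.sig * 3 - 85]
50. n20.hot = false  [not A₁.hot]
51. n0.hot = 25  [C.sig * 2 + 21]
52. n0.lab = true  [C.sig > 1]
53. n0.env = 22  [C.sig + A.pre + 18]
54. n0.key = false  [C.sig > 2]

22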